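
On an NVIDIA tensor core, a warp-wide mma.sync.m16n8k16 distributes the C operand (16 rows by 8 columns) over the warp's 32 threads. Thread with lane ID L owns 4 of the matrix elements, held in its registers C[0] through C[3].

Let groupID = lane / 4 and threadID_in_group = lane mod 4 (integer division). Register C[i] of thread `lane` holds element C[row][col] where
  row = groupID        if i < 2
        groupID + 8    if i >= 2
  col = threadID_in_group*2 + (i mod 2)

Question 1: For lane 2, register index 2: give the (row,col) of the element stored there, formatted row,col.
2: g=0,t=2
[2] (0+8,2*2+0) = (8,4)

8,4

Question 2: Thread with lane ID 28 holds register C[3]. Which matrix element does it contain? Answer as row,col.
L=28→G=28>>2=7, T=28&3=0
[3]→row 7+8=15  col 0·2+1=1

15,1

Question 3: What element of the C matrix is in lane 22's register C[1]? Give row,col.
5,5

L=22=>grp=22>>2=5, tig=22&3=2
[1]=>row 5+0=5  col 2·2+1=5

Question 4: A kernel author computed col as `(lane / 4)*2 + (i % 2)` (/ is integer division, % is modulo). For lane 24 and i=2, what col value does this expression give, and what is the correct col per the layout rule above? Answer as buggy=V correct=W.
buggy=12 correct=0

`(lane / 4)*2 + (i % 2)`[24,2]->12
lane 24->24/4=6, 24 mod 4=0
i=2  r:6+8->14  c:2·0+0->0
col: 12 vs 0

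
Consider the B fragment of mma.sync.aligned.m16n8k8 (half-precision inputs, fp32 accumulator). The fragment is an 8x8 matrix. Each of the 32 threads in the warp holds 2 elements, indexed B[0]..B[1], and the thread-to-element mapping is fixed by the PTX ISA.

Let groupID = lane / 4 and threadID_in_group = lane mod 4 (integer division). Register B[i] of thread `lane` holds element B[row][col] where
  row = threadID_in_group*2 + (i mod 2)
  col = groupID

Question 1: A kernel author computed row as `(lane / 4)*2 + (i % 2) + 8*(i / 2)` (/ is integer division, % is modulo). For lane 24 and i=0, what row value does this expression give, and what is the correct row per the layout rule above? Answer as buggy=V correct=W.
buggy=12 correct=0

`(lane / 4)*2 + (i % 2) + 8*(i / 2)`[24,0]=>12
lane 24=>24/4=6, 24 mod 4=0
i=0  r:2·0+0=>0  c:6
row: 12 vs 0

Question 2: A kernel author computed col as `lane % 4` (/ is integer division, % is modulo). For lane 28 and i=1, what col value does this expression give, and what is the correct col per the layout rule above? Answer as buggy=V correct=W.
`lane % 4`[28,1]=>0
L=28=>grp=28>>2=7, tig=28&3=0
[1]=>row 0·2+1=1  col grp=7
col: 0 vs 7

buggy=0 correct=7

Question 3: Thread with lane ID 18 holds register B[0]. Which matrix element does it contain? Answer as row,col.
lane 18: gid=4 (18/4), tid=2 (18%4)
i=0: r=2*2+0=4, c=gid=4

4,4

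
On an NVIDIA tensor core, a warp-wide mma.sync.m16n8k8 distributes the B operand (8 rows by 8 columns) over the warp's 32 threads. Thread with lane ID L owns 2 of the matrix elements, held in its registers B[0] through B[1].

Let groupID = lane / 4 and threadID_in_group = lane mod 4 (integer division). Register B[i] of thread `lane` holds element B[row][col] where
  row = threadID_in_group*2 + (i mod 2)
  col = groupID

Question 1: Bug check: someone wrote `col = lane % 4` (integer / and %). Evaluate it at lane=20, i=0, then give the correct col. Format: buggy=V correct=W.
`lane % 4`[20,0]⇒0
20: gr=5,th=0
[0] (0*2+0,5) = (0,5)
col: 0 vs 5

buggy=0 correct=5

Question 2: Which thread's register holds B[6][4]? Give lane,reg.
19,0

c: 4->gid=4  r: 6->tid=3,i&1=0
L=4*4+3=19  i=0=0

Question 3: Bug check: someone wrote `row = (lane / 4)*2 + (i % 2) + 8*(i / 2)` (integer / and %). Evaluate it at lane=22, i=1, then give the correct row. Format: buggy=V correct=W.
buggy=11 correct=5

`(lane / 4)*2 + (i % 2) + 8*(i / 2)`[22,1]⇒11
22: gr=5,th=2
[1] (2*2+1,5) = (5,5)
row: 11 vs 5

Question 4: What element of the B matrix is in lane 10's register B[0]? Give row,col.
4,2

lane 10->10/4=2, 10 mod 4=2
i=0  r:2·2+0->4  c:2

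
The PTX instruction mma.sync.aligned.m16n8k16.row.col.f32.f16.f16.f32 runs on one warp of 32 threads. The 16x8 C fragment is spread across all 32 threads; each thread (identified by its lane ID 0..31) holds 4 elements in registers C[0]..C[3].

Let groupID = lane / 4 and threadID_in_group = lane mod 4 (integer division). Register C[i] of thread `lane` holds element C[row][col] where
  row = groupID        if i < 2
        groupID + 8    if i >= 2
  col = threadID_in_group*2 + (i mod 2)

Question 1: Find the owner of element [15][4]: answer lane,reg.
30,2

r=15->g=7,rb=1  c=4->t=2,b0=0
L=7*4+2=30  i=1*2+0=2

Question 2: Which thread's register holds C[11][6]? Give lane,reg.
r=11⇒gr=3,Rb=1  c=6⇒th=3,odd=0
L=3*4+3=15  i=1*2+0=2

15,2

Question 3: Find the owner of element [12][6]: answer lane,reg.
r=12→G=4,rhi=1  c=6→T=3,p=0
L=4*4+3=19  i=1*2+0=2

19,2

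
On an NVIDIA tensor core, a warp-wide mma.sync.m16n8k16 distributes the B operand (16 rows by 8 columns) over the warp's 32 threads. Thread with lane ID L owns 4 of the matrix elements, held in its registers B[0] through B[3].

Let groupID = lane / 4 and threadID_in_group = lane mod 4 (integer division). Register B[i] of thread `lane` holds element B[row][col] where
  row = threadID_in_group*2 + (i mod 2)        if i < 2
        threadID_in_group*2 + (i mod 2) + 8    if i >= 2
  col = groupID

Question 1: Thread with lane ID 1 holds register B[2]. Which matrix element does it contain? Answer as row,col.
10,0

1: G=0,T=1
[2] (1*2+0+8,0) = (10,0)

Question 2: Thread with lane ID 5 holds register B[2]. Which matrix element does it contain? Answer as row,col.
10,1

L=5->g=5>>2=1, t=5&3=1
[2]->row 1·2+0+8=10  col g=1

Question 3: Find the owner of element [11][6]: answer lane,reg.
c=6->g=6  r=11->rb=1,t=1,b0=1
L=6*4+1=25  i=1*2+1=3

25,3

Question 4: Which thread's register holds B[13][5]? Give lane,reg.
22,3

c:5=>grp=5  r:13=>rB=1,tig=2,lo=1
L=5*4+2=22  i=1*2+1=3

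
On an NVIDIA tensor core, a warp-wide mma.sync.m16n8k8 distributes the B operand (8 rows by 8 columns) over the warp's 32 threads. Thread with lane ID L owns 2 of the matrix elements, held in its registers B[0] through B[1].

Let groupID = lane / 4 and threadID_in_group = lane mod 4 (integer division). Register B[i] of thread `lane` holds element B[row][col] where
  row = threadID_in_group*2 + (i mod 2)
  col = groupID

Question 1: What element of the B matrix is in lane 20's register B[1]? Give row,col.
lane 20: gr=5 (20/4), th=0 (20%4)
i=1: r=0*2+1=1, c=gr=5

1,5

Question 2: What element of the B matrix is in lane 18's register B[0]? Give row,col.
4,4

18: grp=4,tig=2
[0] (2*2+0,4) = (4,4)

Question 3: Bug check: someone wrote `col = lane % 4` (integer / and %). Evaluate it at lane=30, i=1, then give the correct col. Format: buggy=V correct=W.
buggy=2 correct=7

`lane % 4`[30,1]->2
30: g=7,t=2
[1] (2*2+1,7) = (5,7)
col: 2 vs 7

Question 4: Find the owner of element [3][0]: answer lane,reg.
c=0⇒gr=0  r=3⇒th=1,odd=1
L=0*4+1=1  i=1=1

1,1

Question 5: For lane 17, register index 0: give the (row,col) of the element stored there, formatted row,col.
2,4

L=17->g=17>>2=4, t=17&3=1
[0]->row 1·2+0=2  col g=4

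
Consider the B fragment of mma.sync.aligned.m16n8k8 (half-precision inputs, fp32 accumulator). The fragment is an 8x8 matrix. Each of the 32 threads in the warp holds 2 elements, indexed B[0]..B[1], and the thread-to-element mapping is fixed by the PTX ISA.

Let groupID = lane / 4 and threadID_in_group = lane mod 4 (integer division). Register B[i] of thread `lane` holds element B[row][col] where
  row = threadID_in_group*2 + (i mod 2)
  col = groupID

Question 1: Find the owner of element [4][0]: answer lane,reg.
2,0

c: 0->gid=0  r: 4->tid=2,i&1=0
L=0*4+2=2  i=0=0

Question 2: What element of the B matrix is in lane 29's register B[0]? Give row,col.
L=29→G=29>>2=7, T=29&3=1
[0]→row 1·2+0=2  col G=7

2,7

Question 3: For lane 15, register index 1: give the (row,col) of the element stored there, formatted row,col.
7,3

lane 15: g=3 (15/4), t=3 (15%4)
i=1: r=3*2+1=7, c=g=3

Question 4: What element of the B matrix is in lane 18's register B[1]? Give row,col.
5,4

L=18→G=18>>2=4, T=18&3=2
[1]→row 2·2+1=5  col G=4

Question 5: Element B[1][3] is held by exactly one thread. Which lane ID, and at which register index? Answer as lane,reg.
c=3->g=3  r=1->t=0,b0=1
L=3*4+0=12  i=1=1

12,1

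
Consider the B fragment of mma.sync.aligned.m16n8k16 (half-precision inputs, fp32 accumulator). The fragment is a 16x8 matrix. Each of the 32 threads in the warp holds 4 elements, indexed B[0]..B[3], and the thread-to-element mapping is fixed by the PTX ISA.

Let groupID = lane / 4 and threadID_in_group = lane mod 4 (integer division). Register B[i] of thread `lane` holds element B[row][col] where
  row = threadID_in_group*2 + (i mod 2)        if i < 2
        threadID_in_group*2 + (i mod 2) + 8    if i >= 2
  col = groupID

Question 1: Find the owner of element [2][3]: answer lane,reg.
13,0

c:3=>grp=3  r:2=>rB=0,tig=1,lo=0
L=3*4+1=13  i=0*2+0=0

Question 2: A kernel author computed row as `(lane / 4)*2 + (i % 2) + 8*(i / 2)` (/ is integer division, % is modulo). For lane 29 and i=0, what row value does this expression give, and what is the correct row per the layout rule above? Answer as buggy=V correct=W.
buggy=14 correct=2

`(lane / 4)*2 + (i % 2) + 8*(i / 2)`[29,0]→14
L=29→G=29>>2=7, T=29&3=1
[0]→row 1·2+0+0=2  col G=7
row: 14 vs 2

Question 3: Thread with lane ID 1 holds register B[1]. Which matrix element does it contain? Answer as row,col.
3,0

lane 1⇒1/4=0, 1 mod 4=1
i=1  r:2·1+1+0⇒3  c:0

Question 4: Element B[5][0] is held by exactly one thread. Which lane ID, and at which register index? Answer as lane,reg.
c=0→G=0  r=5→rhi=0,T=2,p=1
L=0*4+2=2  i=0*2+1=1

2,1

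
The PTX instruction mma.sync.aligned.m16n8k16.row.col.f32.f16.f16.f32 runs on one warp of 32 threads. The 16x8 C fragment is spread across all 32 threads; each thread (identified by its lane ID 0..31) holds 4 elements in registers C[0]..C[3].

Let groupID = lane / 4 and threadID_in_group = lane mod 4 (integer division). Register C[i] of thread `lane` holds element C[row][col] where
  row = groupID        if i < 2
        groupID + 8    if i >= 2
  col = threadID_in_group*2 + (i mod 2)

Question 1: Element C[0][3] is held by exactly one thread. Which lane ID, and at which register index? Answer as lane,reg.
1,1

r=0⇒gr=0,Rb=0  c=3⇒th=1,odd=1
L=0*4+1=1  i=0*2+1=1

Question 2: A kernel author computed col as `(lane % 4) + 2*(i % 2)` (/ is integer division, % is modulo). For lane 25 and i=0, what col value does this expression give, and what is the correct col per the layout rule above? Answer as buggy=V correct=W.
`(lane % 4) + 2*(i % 2)`[25,0]→1
lane 25: G=6 (25/4), T=1 (25%4)
i=0: r=6+0=6, c=1*2+0=2
col: 1 vs 2

buggy=1 correct=2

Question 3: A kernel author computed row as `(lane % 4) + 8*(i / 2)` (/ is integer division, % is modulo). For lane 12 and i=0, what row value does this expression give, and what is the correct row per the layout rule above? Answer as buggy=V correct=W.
`(lane % 4) + 8*(i / 2)`[12,0]⇒0
L=12⇒gr=12>>2=3, th=12&3=0
[0]⇒row 3+0=3  col 0·2+0=0
row: 0 vs 3

buggy=0 correct=3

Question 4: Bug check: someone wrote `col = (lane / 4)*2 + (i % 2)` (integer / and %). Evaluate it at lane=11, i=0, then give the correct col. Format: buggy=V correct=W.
`(lane / 4)*2 + (i % 2)`[11,0]->4
lane 11->11/4=2, 11 mod 4=3
i=0  r:2+0->2  c:2·3+0->6
col: 4 vs 6

buggy=4 correct=6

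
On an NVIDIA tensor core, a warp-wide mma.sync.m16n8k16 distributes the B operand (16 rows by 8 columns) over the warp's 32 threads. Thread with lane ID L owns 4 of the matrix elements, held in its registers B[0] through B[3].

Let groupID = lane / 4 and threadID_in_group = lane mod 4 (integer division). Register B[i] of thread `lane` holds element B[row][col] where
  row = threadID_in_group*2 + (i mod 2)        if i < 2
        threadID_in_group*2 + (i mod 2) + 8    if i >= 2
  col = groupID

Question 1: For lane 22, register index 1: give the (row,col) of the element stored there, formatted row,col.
lane 22->22/4=5, 22 mod 4=2
i=1  r:2·2+1+0->5  c:5

5,5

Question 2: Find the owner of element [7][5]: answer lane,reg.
c:5=>grp=5  r:7=>rB=0,tig=3,lo=1
L=5*4+3=23  i=0*2+1=1

23,1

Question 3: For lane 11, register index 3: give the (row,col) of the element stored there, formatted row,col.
15,2

11: grp=2,tig=3
[3] (3*2+1+8,2) = (15,2)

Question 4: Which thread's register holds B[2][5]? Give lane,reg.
c: 5->gid=5  r: 2->r8=0,tid=1,i&1=0
L=5*4+1=21  i=0*2+0=0

21,0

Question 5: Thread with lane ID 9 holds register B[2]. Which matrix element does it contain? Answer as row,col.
L=9→G=9>>2=2, T=9&3=1
[2]→row 1·2+0+8=10  col G=2

10,2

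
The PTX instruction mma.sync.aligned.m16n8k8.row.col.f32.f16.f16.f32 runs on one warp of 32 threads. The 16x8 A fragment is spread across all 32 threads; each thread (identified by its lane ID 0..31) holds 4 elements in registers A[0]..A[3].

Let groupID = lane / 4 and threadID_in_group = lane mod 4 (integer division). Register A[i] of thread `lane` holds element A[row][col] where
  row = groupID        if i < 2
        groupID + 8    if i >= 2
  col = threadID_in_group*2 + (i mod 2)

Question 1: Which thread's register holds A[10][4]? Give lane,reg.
10,2

r=10→G=2,rhi=1  c=4→T=2,p=0
L=2*4+2=10  i=1*2+0=2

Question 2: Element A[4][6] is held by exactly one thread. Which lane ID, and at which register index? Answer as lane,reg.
r=4⇒gr=4,Rb=0  c=6⇒th=3,odd=0
L=4*4+3=19  i=0*2+0=0

19,0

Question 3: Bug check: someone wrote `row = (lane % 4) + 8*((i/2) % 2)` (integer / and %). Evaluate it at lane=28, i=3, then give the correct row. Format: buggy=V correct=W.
buggy=8 correct=15

`(lane % 4) + 8*((i/2) % 2)`[28,3]=>8
lane 28: grp=7 (28/4), tig=0 (28%4)
i=3: r=7+8=15, c=0*2+1=1
row: 8 vs 15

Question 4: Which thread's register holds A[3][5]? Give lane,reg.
r:3=>grp=3,rB=0  c:5=>tig=2,lo=1
L=3*4+2=14  i=0*2+1=1

14,1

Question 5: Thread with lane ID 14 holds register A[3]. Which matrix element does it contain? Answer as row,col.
L=14⇒gr=14>>2=3, th=14&3=2
[3]⇒row 3+8=11  col 2·2+1=5

11,5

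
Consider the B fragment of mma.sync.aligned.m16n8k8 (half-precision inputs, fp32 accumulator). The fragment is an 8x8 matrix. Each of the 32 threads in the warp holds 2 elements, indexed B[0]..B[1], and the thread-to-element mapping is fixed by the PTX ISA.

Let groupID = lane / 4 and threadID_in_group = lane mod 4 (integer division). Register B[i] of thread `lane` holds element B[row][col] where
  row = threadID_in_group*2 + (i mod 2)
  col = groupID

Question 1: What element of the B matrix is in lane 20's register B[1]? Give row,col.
20: gid=5,tid=0
[1] (0*2+1,5) = (1,5)

1,5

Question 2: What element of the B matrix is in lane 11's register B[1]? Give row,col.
7,2

lane 11→11/4=2, 11 mod 4=3
i=1  r:2·3+1→7  c:2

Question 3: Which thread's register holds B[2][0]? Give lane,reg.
1,0

c=0->g=0  r=2->t=1,b0=0
L=0*4+1=1  i=0=0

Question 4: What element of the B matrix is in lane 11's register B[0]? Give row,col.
6,2

lane 11⇒11/4=2, 11 mod 4=3
i=0  r:2·3+0⇒6  c:2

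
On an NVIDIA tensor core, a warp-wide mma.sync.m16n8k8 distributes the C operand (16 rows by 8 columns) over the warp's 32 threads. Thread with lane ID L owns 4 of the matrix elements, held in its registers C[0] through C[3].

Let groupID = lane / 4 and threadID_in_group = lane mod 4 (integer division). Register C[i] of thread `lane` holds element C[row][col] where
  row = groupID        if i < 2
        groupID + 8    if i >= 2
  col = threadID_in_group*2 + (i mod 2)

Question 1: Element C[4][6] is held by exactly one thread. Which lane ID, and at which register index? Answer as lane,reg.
r=4⇒gr=4,Rb=0  c=6⇒th=3,odd=0
L=4*4+3=19  i=0*2+0=0

19,0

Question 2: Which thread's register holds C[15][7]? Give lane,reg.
r=15->g=7,rb=1  c=7->t=3,b0=1
L=7*4+3=31  i=1*2+1=3

31,3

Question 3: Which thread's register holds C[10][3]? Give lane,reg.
9,3

r=10->g=2,rb=1  c=3->t=1,b0=1
L=2*4+1=9  i=1*2+1=3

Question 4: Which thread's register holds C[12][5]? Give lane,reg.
18,3

r=12→G=4,rhi=1  c=5→T=2,p=1
L=4*4+2=18  i=1*2+1=3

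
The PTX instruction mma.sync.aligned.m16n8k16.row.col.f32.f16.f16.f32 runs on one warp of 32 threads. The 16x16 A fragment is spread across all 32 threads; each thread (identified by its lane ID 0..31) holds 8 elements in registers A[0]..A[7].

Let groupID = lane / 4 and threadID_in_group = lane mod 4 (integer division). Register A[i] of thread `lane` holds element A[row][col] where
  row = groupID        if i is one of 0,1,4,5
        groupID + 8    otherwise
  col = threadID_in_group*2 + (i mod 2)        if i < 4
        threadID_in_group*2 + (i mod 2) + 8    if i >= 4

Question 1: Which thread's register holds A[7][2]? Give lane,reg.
r: 7->gid=7,r8=0  c: 2->c8=0,tid=1,i&1=0
L=7*4+1=29  i=0*4+0*2+0=0

29,0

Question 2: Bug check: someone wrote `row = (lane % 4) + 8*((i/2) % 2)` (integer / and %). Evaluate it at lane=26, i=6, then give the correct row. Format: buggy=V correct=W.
`(lane % 4) + 8*((i/2) % 2)`[26,6]⇒10
26: gr=6,th=2
[6] (6+8,2*2+0+8) = (14,12)
row: 10 vs 14

buggy=10 correct=14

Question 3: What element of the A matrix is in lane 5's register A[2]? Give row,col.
9,2

lane 5: gr=1 (5/4), th=1 (5%4)
i=2: r=1+8=9, c=1*2+0+0=2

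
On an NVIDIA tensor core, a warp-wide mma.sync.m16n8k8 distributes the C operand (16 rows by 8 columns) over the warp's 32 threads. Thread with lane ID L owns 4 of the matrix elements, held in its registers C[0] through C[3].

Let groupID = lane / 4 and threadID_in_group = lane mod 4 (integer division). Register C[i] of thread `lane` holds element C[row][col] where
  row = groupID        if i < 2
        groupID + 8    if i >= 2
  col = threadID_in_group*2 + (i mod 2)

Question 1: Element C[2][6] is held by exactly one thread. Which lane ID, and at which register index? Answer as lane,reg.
11,0

r:2=>grp=2,rB=0  c:6=>tig=3,lo=0
L=2*4+3=11  i=0*2+0=0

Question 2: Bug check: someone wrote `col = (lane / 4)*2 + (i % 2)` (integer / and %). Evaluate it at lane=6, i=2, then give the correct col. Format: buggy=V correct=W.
`(lane / 4)*2 + (i % 2)`[6,2]=>2
L=6=>grp=6>>2=1, tig=6&3=2
[2]=>row 1+8=9  col 2·2+0=4
col: 2 vs 4

buggy=2 correct=4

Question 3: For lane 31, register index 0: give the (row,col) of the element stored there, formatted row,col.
L=31⇒gr=31>>2=7, th=31&3=3
[0]⇒row 7+0=7  col 3·2+0=6

7,6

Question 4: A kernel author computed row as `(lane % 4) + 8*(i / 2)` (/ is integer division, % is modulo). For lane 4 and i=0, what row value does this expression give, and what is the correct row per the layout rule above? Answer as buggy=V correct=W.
buggy=0 correct=1

`(lane % 4) + 8*(i / 2)`[4,0]=>0
4: grp=1,tig=0
[0] (1+0,0*2+0) = (1,0)
row: 0 vs 1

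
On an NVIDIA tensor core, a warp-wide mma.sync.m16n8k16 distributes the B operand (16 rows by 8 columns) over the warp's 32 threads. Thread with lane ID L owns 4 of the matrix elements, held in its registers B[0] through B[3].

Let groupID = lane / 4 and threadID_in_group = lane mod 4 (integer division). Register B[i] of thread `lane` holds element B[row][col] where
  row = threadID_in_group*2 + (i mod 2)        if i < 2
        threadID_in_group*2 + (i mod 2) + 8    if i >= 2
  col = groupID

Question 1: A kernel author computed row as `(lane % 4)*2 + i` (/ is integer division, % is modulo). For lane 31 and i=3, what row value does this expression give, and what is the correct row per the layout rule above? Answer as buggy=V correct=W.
buggy=9 correct=15

`(lane % 4)*2 + i`[31,3]->9
31: gid=7,tid=3
[3] (3*2+1+8,7) = (15,7)
row: 9 vs 15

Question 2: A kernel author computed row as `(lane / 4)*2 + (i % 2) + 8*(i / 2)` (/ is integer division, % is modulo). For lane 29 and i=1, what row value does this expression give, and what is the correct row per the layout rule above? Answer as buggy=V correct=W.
`(lane / 4)*2 + (i % 2) + 8*(i / 2)`[29,1]->15
L=29->gid=29>>2=7, tid=29&3=1
[1]->row 1·2+1+0=3  col gid=7
row: 15 vs 3

buggy=15 correct=3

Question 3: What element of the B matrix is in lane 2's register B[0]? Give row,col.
4,0

lane 2->2/4=0, 2 mod 4=2
i=0  r:2·2+0+0->4  c:0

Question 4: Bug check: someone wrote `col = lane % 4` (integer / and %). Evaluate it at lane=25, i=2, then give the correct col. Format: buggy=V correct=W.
`lane % 4`[25,2]->1
lane 25: gid=6 (25/4), tid=1 (25%4)
i=2: r=1*2+0+8=10, c=gid=6
col: 1 vs 6

buggy=1 correct=6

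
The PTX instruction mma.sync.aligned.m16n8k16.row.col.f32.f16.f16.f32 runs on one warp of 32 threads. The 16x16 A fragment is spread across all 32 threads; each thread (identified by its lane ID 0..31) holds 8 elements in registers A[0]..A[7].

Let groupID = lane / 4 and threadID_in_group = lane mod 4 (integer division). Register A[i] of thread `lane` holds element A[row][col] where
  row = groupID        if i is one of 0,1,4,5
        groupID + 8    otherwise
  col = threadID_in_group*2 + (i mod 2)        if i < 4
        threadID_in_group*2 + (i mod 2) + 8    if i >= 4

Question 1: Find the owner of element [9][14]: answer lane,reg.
7,6

r=9→G=1,rhi=1  c=14→chi=1,T=3,p=0
L=1*4+3=7  i=1*4+1*2+0=6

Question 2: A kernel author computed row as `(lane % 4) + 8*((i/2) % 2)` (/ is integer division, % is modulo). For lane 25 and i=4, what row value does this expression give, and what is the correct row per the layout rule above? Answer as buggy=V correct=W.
buggy=1 correct=6

`(lane % 4) + 8*((i/2) % 2)`[25,4]=>1
lane 25=>25/4=6, 25 mod 4=1
i=4  r:6+0=>6  c:2·1+0+8=>10
row: 1 vs 6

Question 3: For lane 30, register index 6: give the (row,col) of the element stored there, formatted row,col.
15,12

lane 30: gr=7 (30/4), th=2 (30%4)
i=6: r=7+8=15, c=2*2+0+8=12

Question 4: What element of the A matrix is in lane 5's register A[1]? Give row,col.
1,3

5: g=1,t=1
[1] (1+0,1*2+1+0) = (1,3)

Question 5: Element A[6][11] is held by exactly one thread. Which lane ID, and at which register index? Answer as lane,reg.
25,5

r=6->g=6,rb=0  c=11->cb=1,t=1,b0=1
L=6*4+1=25  i=1*4+0*2+1=5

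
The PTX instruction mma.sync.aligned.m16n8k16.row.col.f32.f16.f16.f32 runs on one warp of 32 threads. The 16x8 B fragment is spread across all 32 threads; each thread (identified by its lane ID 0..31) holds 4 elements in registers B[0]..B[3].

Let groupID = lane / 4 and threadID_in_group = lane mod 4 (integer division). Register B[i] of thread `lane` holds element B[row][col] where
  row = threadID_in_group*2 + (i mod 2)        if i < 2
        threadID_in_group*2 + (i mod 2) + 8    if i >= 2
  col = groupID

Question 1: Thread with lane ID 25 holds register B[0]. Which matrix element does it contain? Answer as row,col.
lane 25: g=6 (25/4), t=1 (25%4)
i=0: r=1*2+0+0=2, c=g=6

2,6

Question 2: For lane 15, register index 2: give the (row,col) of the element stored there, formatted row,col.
L=15->gid=15>>2=3, tid=15&3=3
[2]->row 3·2+0+8=14  col gid=3

14,3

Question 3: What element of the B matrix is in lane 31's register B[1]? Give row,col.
31: gr=7,th=3
[1] (3*2+1+0,7) = (7,7)

7,7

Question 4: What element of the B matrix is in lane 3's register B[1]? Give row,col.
L=3->g=3>>2=0, t=3&3=3
[1]->row 3·2+1+0=7  col g=0

7,0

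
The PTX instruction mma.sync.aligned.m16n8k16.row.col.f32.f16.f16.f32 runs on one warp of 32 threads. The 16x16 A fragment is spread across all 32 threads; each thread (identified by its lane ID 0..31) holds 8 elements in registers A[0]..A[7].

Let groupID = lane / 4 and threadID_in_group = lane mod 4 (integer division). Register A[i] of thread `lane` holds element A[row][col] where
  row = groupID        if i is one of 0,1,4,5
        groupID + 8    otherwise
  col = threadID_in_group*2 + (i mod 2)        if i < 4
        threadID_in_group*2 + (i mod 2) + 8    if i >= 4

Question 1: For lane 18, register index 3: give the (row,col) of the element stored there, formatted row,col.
12,5

lane 18->18/4=4, 18 mod 4=2
i=3  r:4+8->12  c:2·2+1+0->5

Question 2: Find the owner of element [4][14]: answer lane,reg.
19,4

r: 4->gid=4,r8=0  c: 14->c8=1,tid=3,i&1=0
L=4*4+3=19  i=1*4+0*2+0=4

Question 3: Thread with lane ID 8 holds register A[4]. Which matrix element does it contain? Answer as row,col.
lane 8⇒8/4=2, 8 mod 4=0
i=4  r:2+0⇒2  c:2·0+0+8⇒8

2,8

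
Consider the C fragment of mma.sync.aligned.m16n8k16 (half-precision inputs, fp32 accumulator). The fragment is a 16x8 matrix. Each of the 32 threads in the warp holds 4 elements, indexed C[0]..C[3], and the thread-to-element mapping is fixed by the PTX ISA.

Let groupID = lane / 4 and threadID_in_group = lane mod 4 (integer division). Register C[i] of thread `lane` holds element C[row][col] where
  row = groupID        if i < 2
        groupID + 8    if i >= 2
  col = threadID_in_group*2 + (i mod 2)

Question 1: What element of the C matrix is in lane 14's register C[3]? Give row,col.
11,5

14: gid=3,tid=2
[3] (3+8,2*2+1) = (11,5)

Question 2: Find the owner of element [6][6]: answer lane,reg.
r=6->g=6,rb=0  c=6->t=3,b0=0
L=6*4+3=27  i=0*2+0=0

27,0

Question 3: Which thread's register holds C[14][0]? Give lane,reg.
24,2

r: 14->gid=6,r8=1  c: 0->tid=0,i&1=0
L=6*4+0=24  i=1*2+0=2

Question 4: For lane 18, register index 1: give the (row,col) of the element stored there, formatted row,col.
lane 18=>18/4=4, 18 mod 4=2
i=1  r:4+0=>4  c:2·2+1=>5

4,5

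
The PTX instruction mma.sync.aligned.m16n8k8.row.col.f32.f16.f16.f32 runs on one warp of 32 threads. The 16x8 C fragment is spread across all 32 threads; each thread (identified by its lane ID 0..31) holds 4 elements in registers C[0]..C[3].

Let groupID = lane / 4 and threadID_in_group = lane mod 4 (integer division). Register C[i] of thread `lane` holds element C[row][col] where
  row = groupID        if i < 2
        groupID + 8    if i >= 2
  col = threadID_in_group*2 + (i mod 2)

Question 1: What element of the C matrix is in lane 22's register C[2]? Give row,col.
13,4

22: gr=5,th=2
[2] (5+8,2*2+0) = (13,4)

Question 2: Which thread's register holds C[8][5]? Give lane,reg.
r: 8->gid=0,r8=1  c: 5->tid=2,i&1=1
L=0*4+2=2  i=1*2+1=3

2,3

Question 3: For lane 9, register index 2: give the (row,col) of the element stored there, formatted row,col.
10,2

9: g=2,t=1
[2] (2+8,1*2+0) = (10,2)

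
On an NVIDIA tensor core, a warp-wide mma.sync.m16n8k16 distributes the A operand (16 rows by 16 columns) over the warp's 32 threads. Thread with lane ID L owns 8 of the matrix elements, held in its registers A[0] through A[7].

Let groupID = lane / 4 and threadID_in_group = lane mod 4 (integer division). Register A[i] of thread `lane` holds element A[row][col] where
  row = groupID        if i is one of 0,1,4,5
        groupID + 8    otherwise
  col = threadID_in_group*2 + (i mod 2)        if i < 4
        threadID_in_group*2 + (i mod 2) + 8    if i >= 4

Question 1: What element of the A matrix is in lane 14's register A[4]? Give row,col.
L=14⇒gr=14>>2=3, th=14&3=2
[4]⇒row 3+0=3  col 2·2+0+8=12

3,12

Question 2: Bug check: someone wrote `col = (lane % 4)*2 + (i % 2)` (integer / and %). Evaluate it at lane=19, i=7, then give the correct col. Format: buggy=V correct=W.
`(lane % 4)*2 + (i % 2)`[19,7]->7
19: gid=4,tid=3
[7] (4+8,3*2+1+8) = (12,15)
col: 7 vs 15

buggy=7 correct=15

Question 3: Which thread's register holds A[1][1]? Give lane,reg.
4,1

r=1->g=1,rb=0  c=1->cb=0,t=0,b0=1
L=1*4+0=4  i=0*4+0*2+1=1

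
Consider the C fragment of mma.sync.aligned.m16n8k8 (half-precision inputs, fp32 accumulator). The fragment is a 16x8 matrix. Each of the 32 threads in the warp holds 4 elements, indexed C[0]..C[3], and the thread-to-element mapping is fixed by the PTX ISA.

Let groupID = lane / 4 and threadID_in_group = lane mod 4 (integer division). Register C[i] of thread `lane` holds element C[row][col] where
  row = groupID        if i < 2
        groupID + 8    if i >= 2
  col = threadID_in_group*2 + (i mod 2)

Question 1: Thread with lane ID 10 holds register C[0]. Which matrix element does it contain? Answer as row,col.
lane 10: gid=2 (10/4), tid=2 (10%4)
i=0: r=2+0=2, c=2*2+0=4

2,4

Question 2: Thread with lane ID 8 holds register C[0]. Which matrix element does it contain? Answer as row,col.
lane 8⇒8/4=2, 8 mod 4=0
i=0  r:2+0⇒2  c:2·0+0⇒0

2,0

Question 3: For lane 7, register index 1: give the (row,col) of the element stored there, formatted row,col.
L=7->g=7>>2=1, t=7&3=3
[1]->row 1+0=1  col 3·2+1=7

1,7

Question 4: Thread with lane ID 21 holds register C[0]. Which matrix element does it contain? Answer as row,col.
L=21->g=21>>2=5, t=21&3=1
[0]->row 5+0=5  col 1·2+0=2

5,2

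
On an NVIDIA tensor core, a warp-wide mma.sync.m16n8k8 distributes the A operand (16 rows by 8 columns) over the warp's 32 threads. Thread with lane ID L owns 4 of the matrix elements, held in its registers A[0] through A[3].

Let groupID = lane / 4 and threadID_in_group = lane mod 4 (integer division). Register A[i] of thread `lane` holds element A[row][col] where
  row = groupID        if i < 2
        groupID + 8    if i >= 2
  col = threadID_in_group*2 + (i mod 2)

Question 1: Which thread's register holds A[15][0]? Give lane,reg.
28,2

r=15→G=7,rhi=1  c=0→T=0,p=0
L=7*4+0=28  i=1*2+0=2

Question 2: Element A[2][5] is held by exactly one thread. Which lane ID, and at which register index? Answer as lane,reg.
r:2=>grp=2,rB=0  c:5=>tig=2,lo=1
L=2*4+2=10  i=0*2+1=1

10,1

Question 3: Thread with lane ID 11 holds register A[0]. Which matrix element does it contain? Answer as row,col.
lane 11: G=2 (11/4), T=3 (11%4)
i=0: r=2+0=2, c=3*2+0=6

2,6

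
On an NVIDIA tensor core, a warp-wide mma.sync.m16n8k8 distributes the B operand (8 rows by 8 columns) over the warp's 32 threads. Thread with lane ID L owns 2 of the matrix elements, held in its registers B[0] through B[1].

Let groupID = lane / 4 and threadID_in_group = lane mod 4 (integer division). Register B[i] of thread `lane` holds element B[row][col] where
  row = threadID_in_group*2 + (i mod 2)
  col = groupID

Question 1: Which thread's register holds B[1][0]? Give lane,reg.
0,1

c=0→G=0  r=1→T=0,p=1
L=0*4+0=0  i=1=1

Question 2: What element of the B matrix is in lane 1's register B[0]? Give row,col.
2,0

lane 1: gid=0 (1/4), tid=1 (1%4)
i=0: r=1*2+0=2, c=gid=0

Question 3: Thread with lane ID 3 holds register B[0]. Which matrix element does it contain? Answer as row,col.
6,0

3: gr=0,th=3
[0] (3*2+0,0) = (6,0)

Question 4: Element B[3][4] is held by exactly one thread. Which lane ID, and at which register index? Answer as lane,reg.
c:4=>grp=4  r:3=>tig=1,lo=1
L=4*4+1=17  i=1=1

17,1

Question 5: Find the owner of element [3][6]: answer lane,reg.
25,1

c:6=>grp=6  r:3=>tig=1,lo=1
L=6*4+1=25  i=1=1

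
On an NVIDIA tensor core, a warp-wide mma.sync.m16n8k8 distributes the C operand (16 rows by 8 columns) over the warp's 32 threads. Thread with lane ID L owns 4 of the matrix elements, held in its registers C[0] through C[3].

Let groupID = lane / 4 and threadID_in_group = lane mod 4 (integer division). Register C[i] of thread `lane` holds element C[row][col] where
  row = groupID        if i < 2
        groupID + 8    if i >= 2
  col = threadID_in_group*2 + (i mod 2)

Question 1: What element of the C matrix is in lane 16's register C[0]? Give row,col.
lane 16: g=4 (16/4), t=0 (16%4)
i=0: r=4+0=4, c=0*2+0=0

4,0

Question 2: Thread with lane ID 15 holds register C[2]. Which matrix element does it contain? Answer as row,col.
11,6

L=15=>grp=15>>2=3, tig=15&3=3
[2]=>row 3+8=11  col 3·2+0=6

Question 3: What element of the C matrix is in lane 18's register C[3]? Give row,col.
12,5

lane 18: gid=4 (18/4), tid=2 (18%4)
i=3: r=4+8=12, c=2*2+1=5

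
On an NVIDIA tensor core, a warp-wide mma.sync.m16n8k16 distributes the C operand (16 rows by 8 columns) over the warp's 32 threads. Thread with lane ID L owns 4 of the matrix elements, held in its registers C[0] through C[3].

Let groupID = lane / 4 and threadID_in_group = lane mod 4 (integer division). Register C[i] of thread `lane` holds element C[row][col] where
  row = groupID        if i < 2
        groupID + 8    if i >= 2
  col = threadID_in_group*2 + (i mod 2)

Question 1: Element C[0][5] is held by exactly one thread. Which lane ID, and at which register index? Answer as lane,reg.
2,1

r: 0->gid=0,r8=0  c: 5->tid=2,i&1=1
L=0*4+2=2  i=0*2+1=1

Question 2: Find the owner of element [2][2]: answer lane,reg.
9,0

r:2=>grp=2,rB=0  c:2=>tig=1,lo=0
L=2*4+1=9  i=0*2+0=0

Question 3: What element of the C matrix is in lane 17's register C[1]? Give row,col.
lane 17->17/4=4, 17 mod 4=1
i=1  r:4+0->4  c:2·1+1->3

4,3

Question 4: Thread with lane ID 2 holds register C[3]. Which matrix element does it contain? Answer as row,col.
2: G=0,T=2
[3] (0+8,2*2+1) = (8,5)

8,5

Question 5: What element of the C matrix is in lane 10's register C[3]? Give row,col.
lane 10: G=2 (10/4), T=2 (10%4)
i=3: r=2+8=10, c=2*2+1=5

10,5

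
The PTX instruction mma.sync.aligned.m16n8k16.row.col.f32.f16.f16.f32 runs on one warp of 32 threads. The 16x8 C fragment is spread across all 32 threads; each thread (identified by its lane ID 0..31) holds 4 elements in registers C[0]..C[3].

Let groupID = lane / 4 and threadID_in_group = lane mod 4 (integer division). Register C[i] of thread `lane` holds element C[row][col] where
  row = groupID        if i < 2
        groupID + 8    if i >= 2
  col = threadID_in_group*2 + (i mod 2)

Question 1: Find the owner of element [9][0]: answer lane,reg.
r=9→G=1,rhi=1  c=0→T=0,p=0
L=1*4+0=4  i=1*2+0=2

4,2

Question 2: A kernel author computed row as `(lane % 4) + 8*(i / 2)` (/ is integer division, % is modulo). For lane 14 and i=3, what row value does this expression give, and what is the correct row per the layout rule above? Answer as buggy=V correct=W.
buggy=10 correct=11

`(lane % 4) + 8*(i / 2)`[14,3]->10
lane 14: gid=3 (14/4), tid=2 (14%4)
i=3: r=3+8=11, c=2*2+1=5
row: 10 vs 11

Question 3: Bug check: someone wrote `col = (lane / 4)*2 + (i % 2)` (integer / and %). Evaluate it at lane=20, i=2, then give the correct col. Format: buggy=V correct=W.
buggy=10 correct=0

`(lane / 4)*2 + (i % 2)`[20,2]⇒10
L=20⇒gr=20>>2=5, th=20&3=0
[2]⇒row 5+8=13  col 0·2+0=0
col: 10 vs 0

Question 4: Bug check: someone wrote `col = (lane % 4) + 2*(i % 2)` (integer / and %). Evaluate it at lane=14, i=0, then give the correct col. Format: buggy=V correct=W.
`(lane % 4) + 2*(i % 2)`[14,0]→2
lane 14→14/4=3, 14 mod 4=2
i=0  r:3+0→3  c:2·2+0→4
col: 2 vs 4

buggy=2 correct=4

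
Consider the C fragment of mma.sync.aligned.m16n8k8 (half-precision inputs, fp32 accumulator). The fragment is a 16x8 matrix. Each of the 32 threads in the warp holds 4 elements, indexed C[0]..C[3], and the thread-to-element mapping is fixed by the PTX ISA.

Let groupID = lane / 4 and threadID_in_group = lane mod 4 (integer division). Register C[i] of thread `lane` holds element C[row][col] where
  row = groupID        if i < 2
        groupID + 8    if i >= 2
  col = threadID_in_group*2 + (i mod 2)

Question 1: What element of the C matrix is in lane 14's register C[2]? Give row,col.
lane 14: gr=3 (14/4), th=2 (14%4)
i=2: r=3+8=11, c=2*2+0=4

11,4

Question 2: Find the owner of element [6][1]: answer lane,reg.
24,1

r=6→G=6,rhi=0  c=1→T=0,p=1
L=6*4+0=24  i=0*2+1=1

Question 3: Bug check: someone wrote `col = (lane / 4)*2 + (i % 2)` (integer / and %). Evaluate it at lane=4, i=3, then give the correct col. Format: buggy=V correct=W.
buggy=3 correct=1

`(lane / 4)*2 + (i % 2)`[4,3]⇒3
lane 4: gr=1 (4/4), th=0 (4%4)
i=3: r=1+8=9, c=0*2+1=1
col: 3 vs 1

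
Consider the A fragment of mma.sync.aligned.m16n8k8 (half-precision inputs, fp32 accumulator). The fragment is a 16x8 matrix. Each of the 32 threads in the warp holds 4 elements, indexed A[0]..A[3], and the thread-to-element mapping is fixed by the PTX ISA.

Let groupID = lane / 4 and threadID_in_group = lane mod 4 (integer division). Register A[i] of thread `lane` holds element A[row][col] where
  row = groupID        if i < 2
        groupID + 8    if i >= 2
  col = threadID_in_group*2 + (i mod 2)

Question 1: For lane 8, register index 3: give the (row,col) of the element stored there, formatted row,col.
L=8→G=8>>2=2, T=8&3=0
[3]→row 2+8=10  col 0·2+1=1

10,1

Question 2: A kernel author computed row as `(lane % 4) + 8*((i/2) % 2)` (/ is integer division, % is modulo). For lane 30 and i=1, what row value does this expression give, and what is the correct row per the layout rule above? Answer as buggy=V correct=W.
`(lane % 4) + 8*((i/2) % 2)`[30,1]->2
lane 30->30/4=7, 30 mod 4=2
i=1  r:7+0->7  c:2·2+1->5
row: 2 vs 7

buggy=2 correct=7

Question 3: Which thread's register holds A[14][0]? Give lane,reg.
r=14->g=6,rb=1  c=0->t=0,b0=0
L=6*4+0=24  i=1*2+0=2

24,2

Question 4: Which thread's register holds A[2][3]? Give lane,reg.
9,1

r: 2->gid=2,r8=0  c: 3->tid=1,i&1=1
L=2*4+1=9  i=0*2+1=1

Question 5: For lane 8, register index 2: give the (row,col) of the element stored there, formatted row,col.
lane 8->8/4=2, 8 mod 4=0
i=2  r:2+8->10  c:2·0+0->0

10,0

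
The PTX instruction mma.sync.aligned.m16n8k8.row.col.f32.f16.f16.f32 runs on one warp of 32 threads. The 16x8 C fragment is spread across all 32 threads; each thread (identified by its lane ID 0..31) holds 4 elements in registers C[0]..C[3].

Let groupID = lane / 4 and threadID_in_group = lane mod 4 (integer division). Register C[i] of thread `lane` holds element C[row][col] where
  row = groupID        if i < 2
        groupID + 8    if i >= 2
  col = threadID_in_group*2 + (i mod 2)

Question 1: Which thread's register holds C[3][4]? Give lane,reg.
r=3⇒gr=3,Rb=0  c=4⇒th=2,odd=0
L=3*4+2=14  i=0*2+0=0

14,0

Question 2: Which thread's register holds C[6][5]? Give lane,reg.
r: 6->gid=6,r8=0  c: 5->tid=2,i&1=1
L=6*4+2=26  i=0*2+1=1

26,1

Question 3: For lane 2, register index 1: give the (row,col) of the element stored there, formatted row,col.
0,5

L=2⇒gr=2>>2=0, th=2&3=2
[1]⇒row 0+0=0  col 2·2+1=5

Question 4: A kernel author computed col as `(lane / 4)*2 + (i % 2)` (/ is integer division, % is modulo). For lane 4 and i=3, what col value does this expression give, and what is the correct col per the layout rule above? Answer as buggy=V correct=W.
buggy=3 correct=1

`(lane / 4)*2 + (i % 2)`[4,3]->3
lane 4: gid=1 (4/4), tid=0 (4%4)
i=3: r=1+8=9, c=0*2+1=1
col: 3 vs 1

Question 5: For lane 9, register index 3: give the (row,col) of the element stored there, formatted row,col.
lane 9⇒9/4=2, 9 mod 4=1
i=3  r:2+8⇒10  c:2·1+1⇒3

10,3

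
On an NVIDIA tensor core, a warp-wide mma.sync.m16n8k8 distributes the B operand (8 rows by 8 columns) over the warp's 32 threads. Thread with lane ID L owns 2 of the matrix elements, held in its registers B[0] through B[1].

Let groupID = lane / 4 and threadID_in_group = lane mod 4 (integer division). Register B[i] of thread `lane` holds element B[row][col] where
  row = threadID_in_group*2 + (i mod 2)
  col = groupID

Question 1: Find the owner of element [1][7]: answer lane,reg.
c=7→G=7  r=1→T=0,p=1
L=7*4+0=28  i=1=1

28,1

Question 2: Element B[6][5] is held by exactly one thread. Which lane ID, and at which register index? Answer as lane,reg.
c=5->g=5  r=6->t=3,b0=0
L=5*4+3=23  i=0=0

23,0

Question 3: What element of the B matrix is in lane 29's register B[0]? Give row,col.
2,7

L=29->gid=29>>2=7, tid=29&3=1
[0]->row 1·2+0=2  col gid=7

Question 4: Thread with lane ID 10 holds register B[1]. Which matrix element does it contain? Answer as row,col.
10: gr=2,th=2
[1] (2*2+1,2) = (5,2)

5,2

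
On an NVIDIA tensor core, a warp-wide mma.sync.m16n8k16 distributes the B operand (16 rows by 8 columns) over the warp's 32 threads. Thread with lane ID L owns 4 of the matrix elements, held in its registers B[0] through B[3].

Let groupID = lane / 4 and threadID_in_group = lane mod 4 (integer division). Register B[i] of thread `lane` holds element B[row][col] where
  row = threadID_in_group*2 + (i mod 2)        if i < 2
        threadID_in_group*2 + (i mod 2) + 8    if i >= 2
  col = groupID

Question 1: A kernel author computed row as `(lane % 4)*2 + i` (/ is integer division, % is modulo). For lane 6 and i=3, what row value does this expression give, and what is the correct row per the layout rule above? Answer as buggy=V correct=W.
buggy=7 correct=13

`(lane % 4)*2 + i`[6,3]->7
lane 6->6/4=1, 6 mod 4=2
i=3  r:2·2+1+8->13  c:1
row: 7 vs 13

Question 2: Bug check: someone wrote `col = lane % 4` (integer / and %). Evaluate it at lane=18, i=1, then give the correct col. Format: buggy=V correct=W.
buggy=2 correct=4

`lane % 4`[18,1]=>2
L=18=>grp=18>>2=4, tig=18&3=2
[1]=>row 2·2+1+0=5  col grp=4
col: 2 vs 4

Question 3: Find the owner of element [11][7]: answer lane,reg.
29,3

c=7->g=7  r=11->rb=1,t=1,b0=1
L=7*4+1=29  i=1*2+1=3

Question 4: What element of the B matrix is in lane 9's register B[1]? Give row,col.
lane 9: gid=2 (9/4), tid=1 (9%4)
i=1: r=1*2+1+0=3, c=gid=2

3,2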